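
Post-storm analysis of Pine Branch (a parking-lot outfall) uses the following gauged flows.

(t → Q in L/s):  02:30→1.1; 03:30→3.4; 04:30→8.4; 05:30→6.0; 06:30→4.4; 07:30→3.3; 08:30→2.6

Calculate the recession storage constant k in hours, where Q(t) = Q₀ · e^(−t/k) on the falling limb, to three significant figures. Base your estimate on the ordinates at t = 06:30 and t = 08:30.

k ≈ 3.80 h

On the falling limb, Q drops from 4.4 to 2.6 L/s between t = 06:30 and t = 08:30 (Δt = 2 h).
k = −Δt / ln(Q₂/Q₁) = −2 / ln(2.6/4.4) = 3.80 h.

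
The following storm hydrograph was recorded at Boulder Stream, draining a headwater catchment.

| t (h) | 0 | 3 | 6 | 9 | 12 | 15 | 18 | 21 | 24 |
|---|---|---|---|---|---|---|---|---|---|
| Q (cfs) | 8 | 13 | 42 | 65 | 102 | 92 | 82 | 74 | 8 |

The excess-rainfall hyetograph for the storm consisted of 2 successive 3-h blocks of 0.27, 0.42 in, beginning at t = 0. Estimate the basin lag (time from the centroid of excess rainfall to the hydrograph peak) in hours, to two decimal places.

Centroid of excess rainfall: t_c = Σ P_i·t̄_i / ΣP_i = 3.3261 h (block centres at 1.5, 4.5 h).
Hydrograph peak occurs at t = 12 h, so basin lag t_L = 12 − 3.3261 = 8.67 h.

t_L ≈ 8.67 h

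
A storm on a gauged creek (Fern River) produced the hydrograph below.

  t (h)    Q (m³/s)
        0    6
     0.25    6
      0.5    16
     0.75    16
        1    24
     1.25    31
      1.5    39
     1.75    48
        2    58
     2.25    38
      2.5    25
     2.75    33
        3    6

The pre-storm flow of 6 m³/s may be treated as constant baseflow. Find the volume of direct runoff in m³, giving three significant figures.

Direct-runoff ordinates (Q − Q_b): 0.0, 0.0, 10.0, 10.0, 18.0, 25.0, 33.0, 42.0, 52.0, 32.0, 19.0, 27.0, 0.0 m³/s.
ΣQ_DR = 268.0 m³/s.
With Δt = 0.25 h = 900 s, V = ΣQ_DR · Δt = 268.0 × 900 = 2.41 × 10^5 m³.

V ≈ 2.41 × 10^5 m³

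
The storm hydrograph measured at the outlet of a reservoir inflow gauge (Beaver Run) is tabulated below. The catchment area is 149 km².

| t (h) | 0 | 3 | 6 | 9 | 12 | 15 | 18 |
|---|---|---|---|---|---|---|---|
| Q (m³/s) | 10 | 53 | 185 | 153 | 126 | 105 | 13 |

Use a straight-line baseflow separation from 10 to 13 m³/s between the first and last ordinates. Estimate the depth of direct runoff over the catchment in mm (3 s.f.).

d ≈ 40.9 mm

Direct runoff: 0.00, 42.50, 174.00, 141.50, 114.00, 92.50, 0.00 m³/s; ΣQ_DR = 564.5 m³/s.
V = ΣQ_DR · Δt = 564.5 × 10800 s = 6.097 × 10^6 m³.
Over A = 149 km², depth = V / A = 40.9 mm.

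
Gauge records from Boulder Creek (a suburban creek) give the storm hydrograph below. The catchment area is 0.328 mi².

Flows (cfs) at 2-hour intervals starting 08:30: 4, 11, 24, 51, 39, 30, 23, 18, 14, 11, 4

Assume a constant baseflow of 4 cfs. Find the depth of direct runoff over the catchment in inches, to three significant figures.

d ≈ 1.75 in

Direct runoff: 0.0, 7.0, 20.0, 47.0, 35.0, 26.0, 19.0, 14.0, 10.0, 7.0, 0.0 cfs; ΣQ_DR = 185.0 cfs.
V = ΣQ_DR · Δt = 185.0 × 7200 s = 1.332 × 10^6 ft³.
Over A = 0.328 mi², depth = V / A = 1.75 in.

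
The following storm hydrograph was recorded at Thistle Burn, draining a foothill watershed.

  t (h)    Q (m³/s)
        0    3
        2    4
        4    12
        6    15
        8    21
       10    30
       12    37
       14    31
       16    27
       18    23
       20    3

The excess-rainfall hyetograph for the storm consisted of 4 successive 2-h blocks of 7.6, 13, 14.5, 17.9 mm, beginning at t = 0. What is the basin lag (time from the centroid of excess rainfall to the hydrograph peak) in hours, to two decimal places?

Centroid of excess rainfall: t_c = Σ P_i·t̄_i / ΣP_i = 4.6113 h (block centres at 1, 3, 5, 7 h).
Hydrograph peak occurs at t = 12 h, so basin lag t_L = 12 − 4.6113 = 7.39 h.

t_L ≈ 7.39 h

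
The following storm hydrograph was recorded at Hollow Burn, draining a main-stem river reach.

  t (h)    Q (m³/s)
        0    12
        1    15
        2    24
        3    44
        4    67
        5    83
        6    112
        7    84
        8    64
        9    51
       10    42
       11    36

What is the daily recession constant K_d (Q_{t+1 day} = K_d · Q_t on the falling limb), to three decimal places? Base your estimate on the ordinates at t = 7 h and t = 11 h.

Between t = 7 h and t = 11 h the flow falls from 84 to 36 m³/s over 4×1 h = 4 h.
Per-interval ratio K = (36/84)^(1/4) = 0.8091; K_d = K^(24/1) = 0.006.

K_d ≈ 0.006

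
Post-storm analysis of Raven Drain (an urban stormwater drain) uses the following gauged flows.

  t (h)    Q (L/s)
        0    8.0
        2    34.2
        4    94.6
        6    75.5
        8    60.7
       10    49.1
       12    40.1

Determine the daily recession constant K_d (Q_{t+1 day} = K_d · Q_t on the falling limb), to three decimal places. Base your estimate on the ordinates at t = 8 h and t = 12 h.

K_d ≈ 0.083

Between t = 8 h and t = 12 h the flow falls from 60.7 to 40.1 L/s over 2×2 h = 4 h.
Per-interval ratio K = (40.1/60.7)^(1/2) = 0.8128; K_d = K^(24/2) = 0.083.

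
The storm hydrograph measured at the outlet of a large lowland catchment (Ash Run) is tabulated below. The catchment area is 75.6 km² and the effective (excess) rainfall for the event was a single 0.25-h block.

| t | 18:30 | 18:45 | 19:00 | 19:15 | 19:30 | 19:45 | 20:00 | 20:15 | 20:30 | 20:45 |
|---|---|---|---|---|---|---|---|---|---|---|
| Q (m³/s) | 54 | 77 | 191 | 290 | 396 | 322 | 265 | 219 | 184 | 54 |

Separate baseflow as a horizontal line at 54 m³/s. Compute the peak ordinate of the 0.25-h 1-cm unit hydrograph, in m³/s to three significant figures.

Direct runoff: 0.0, 23.0, 137.0, 236.0, 342.0, 268.0, 211.0, 165.0, 130.0, 0.0 m³/s; ΣQ_DR = 1512 m³/s, peak = 342.0 m³/s.
Runoff depth d = ΣQ_DR·Δt / A = 1512 × 900 / (75.6 km²) = 18.00 mm.
The 1-cm UH is the DRH scaled by (10 mm)/d, so U_p = 342.0 × 10/18.00 = 190 m³/s.

U_p ≈ 190 m³/s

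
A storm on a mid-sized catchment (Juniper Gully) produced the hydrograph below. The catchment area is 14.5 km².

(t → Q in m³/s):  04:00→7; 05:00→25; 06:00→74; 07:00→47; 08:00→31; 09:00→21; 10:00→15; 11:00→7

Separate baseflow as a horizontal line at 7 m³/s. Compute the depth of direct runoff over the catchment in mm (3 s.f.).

d ≈ 42.5 mm

Direct runoff: 0.0, 18.0, 67.0, 40.0, 24.0, 14.0, 8.0, 0.0 m³/s; ΣQ_DR = 171.0 m³/s.
V = ΣQ_DR · Δt = 171.0 × 3600 s = 6.156 × 10^5 m³.
Over A = 14.5 km², depth = V / A = 42.5 mm.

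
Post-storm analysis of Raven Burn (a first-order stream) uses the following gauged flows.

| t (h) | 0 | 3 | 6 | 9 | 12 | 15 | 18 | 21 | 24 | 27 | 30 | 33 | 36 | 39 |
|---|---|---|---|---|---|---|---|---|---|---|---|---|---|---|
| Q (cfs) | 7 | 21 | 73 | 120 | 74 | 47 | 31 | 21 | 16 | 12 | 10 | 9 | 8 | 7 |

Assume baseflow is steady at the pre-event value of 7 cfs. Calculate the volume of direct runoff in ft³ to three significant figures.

V ≈ 3.87 × 10^6 ft³

Direct-runoff ordinates (Q − Q_b): 0.0, 14.0, 66.0, 113.0, 67.0, 40.0, 24.0, 14.0, 9.0, 5.0, 3.0, 2.0, 1.0, 0.0 cfs.
ΣQ_DR = 358.0 cfs.
With Δt = 3 h = 10800 s, V = ΣQ_DR · Δt = 358.0 × 10800 = 3.87 × 10^6 ft³.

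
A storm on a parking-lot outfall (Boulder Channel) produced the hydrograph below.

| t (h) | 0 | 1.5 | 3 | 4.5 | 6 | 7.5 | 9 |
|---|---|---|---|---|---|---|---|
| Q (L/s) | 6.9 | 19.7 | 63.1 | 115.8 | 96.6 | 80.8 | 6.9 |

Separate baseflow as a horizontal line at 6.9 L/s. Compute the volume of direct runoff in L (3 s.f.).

V ≈ 1.84 × 10^6 L

Direct-runoff ordinates (Q − Q_b): 0.0, 12.8, 56.2, 108.9, 89.7, 73.9, 0.0 L/s.
ΣQ_DR = 341.5 L/s.
With Δt = 1.5 h = 5400 s, V = ΣQ_DR · Δt = 341.5 × 5400 = 1.84 × 10^6 L.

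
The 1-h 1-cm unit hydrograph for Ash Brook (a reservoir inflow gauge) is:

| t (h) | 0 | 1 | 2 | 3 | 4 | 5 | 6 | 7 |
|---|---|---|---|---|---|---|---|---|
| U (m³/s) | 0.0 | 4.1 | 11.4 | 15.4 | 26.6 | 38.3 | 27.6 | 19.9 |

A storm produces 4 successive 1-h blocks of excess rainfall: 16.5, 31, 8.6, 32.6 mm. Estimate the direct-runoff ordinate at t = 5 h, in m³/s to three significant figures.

Q ≈ 196 m³/s

By discrete convolution, Q_j = Σ (P_i / 10 mm) · U_{j−i}.
At t = 5 h (j=5): Q = (16.5/10)·38.3 + (31/10)·26.6 + (8.6/10)·15.4 + (32.6/10)·11.4 = 196 m³/s.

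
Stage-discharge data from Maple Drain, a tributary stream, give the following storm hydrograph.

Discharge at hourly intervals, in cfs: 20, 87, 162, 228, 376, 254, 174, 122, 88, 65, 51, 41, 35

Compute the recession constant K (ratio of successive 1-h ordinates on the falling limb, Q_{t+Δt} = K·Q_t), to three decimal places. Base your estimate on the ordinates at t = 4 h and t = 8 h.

Using the recession-limb readings at t = 4 h and t = 8 h: Q falls from 376 to 88 cfs over 4 intervals.
K = (Q₂/Q₁)^(1/4) = (88/376)^(1/4) = 0.696.

K ≈ 0.696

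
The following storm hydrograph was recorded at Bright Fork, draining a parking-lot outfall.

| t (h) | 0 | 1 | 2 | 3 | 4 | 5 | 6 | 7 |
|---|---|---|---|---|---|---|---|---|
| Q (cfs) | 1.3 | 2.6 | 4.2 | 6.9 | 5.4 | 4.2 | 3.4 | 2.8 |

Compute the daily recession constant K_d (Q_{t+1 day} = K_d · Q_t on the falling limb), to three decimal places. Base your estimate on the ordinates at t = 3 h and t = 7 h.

Between t = 3 h and t = 7 h the flow falls from 6.9 to 2.8 cfs over 4×1 h = 4 h.
Per-interval ratio K = (2.8/6.9)^(1/4) = 0.7981; K_d = K^(24/1) = 0.004.

K_d ≈ 0.004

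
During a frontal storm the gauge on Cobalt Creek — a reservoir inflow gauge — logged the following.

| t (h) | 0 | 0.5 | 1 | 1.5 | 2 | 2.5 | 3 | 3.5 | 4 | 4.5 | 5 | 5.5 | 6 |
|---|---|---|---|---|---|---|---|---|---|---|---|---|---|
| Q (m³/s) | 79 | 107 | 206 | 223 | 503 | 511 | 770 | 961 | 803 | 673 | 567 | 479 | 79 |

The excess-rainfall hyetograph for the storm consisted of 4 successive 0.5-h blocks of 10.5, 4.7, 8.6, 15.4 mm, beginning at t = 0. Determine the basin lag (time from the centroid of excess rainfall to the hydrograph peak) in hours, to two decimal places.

Centroid of excess rainfall: t_c = Σ P_i·t̄_i / ΣP_i = 1.1186 h (block centres at 0.25, 0.75, 1.25, 1.75 h).
Hydrograph peak occurs at t = 3.5 h, so basin lag t_L = 3.5 − 1.1186 = 2.38 h.

t_L ≈ 2.38 h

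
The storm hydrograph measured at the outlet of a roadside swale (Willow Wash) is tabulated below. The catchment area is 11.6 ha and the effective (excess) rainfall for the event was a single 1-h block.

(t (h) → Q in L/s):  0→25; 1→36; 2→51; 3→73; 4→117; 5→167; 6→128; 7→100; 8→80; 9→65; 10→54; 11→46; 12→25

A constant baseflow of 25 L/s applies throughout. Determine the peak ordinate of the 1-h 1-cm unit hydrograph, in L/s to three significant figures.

Direct runoff: 0.0, 11.0, 26.0, 48.0, 92.0, 142.0, 103.0, 75.0, 55.0, 40.0, 29.0, 21.0, 0.0 L/s; ΣQ_DR = 642.0 L/s, peak = 142.0 L/s.
Runoff depth d = ΣQ_DR·Δt / A = 642.0 × 3600 / (11.6 ha) = 19.92 mm.
The 1-cm UH is the DRH scaled by (10 mm)/d, so U_p = 142.0 × 10/19.92 = 71.3 L/s.

U_p ≈ 71.3 L/s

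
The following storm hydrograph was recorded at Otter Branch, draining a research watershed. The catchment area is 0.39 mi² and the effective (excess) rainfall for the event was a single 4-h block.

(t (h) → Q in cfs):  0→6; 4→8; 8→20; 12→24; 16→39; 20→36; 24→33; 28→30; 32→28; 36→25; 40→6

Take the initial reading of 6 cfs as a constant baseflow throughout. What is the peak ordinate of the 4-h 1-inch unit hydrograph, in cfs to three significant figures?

U_p ≈ 11.0 cfs

Direct runoff: 0.0, 2.0, 14.0, 18.0, 33.0, 30.0, 27.0, 24.0, 22.0, 19.0, 0.0 cfs; ΣQ_DR = 189.0 cfs, peak = 33.0 cfs.
Runoff depth d = ΣQ_DR·Δt / A = 189.0 × 14400 / (0.39 mi²) = 3.004 in.
The 1-inch UH is the DRH scaled by (1 in)/d, so U_p = 33.0 × 1/3.004 = 11.0 cfs.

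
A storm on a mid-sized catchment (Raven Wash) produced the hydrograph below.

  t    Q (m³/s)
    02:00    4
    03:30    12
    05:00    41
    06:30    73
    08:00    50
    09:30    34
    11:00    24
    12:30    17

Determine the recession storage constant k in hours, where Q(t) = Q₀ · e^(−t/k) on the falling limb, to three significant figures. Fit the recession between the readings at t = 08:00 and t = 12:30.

k ≈ 4.17 h

On the falling limb, Q drops from 50 to 17 m³/s between t = 08:00 and t = 12:30 (Δt = 4.5 h).
k = −Δt / ln(Q₂/Q₁) = −4.5 / ln(17/50) = 4.17 h.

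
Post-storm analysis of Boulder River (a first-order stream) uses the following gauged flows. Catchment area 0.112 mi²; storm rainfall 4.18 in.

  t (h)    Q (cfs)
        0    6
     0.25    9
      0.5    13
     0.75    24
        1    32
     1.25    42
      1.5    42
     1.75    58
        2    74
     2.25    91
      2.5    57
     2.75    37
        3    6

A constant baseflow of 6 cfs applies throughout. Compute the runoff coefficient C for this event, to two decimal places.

ΣQ_DR = 413.0 cfs; V = ΣQ_DR·Δt = 3.717 × 10^5 ft³.
Runoff depth d = V / A = 1.429 in.
C = d / P = 1.429 / 4.18 = 0.34.

C ≈ 0.34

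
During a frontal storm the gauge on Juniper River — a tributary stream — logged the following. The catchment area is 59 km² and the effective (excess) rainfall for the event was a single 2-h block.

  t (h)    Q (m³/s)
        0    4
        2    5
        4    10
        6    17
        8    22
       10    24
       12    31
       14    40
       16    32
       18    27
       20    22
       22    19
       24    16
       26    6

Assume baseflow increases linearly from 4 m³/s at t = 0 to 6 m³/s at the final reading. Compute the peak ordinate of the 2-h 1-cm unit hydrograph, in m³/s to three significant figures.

Direct runoff: 0.00, 0.85, 5.69, 12.54, 17.38, 19.23, 26.08, 34.92, 26.77, 21.62, 16.46, 13.31, 10.15, 0.00 m³/s; ΣQ_DR = 205.0 m³/s, peak = 34.92 m³/s.
Runoff depth d = ΣQ_DR·Δt / A = 205.0 × 7200 / (59 km²) = 25.02 mm.
The 1-cm UH is the DRH scaled by (10 mm)/d, so U_p = 34.92 × 10/25.02 = 14.0 m³/s.

U_p ≈ 14.0 m³/s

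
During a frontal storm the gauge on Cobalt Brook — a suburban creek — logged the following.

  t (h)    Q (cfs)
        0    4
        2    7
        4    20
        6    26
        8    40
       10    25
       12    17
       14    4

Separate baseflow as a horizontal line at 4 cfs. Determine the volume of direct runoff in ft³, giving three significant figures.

Direct-runoff ordinates (Q − Q_b): 0.0, 3.0, 16.0, 22.0, 36.0, 21.0, 13.0, 0.0 cfs.
ΣQ_DR = 111.0 cfs.
With Δt = 2 h = 7200 s, V = ΣQ_DR · Δt = 111.0 × 7200 = 7.99 × 10^5 ft³.

V ≈ 7.99 × 10^5 ft³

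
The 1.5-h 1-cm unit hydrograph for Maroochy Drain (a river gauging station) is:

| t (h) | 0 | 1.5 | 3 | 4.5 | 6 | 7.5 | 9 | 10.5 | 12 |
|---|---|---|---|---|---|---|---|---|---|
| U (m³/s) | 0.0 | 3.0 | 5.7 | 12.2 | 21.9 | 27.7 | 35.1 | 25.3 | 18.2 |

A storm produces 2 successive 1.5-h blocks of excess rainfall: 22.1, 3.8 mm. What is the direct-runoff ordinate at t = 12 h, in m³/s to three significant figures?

By discrete convolution, Q_j = Σ (P_i / 10 mm) · U_{j−i}.
At t = 12 h (j=8): Q = (22.1/10)·18.2 + (3.8/10)·25.3 = 49.8 m³/s.

Q ≈ 49.8 m³/s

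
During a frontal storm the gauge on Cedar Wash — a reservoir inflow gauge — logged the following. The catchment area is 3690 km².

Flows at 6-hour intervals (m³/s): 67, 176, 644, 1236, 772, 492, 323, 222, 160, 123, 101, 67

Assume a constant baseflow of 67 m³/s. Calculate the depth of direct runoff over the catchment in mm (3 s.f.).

Direct runoff: 0.0, 109.0, 577.0, 1169.0, 705.0, 425.0, 256.0, 155.0, 93.0, 56.0, 34.0, 0.0 m³/s; ΣQ_DR = 3579 m³/s.
V = ΣQ_DR · Δt = 3579 × 21600 s = 7.731 × 10^7 m³.
Over A = 3690 km², depth = V / A = 21.0 mm.

d ≈ 21.0 mm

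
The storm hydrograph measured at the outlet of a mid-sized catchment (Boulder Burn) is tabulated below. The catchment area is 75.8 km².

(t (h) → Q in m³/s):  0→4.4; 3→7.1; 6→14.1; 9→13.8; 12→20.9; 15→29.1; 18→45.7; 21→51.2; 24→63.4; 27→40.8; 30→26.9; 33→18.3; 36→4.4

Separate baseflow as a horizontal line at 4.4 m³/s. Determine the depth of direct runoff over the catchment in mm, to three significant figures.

Direct runoff: 0.0, 2.7, 9.7, 9.4, 16.5, 24.7, 41.3, 46.8, 59.0, 36.4, 22.5, 13.9, 0.0 m³/s; ΣQ_DR = 282.9 m³/s.
V = ΣQ_DR · Δt = 282.9 × 10800 s = 3.055 × 10^6 m³.
Over A = 75.8 km², depth = V / A = 40.3 mm.

d ≈ 40.3 mm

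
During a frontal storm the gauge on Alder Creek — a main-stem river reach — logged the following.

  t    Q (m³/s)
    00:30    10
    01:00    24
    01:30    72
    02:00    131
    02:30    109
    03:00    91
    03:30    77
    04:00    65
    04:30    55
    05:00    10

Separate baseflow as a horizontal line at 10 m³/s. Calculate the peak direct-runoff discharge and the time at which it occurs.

Subtracting baseflow gives direct-runoff ordinates: 0.0, 14.0, 62.0, 121.0, 99.0, 81.0, 67.0, 55.0, 45.0, 0.0 m³/s.
The maximum is 121.0 m³/s, occurring at the reading for t = 02:00.

Q_p = 121.0 m³/s at t = 02:00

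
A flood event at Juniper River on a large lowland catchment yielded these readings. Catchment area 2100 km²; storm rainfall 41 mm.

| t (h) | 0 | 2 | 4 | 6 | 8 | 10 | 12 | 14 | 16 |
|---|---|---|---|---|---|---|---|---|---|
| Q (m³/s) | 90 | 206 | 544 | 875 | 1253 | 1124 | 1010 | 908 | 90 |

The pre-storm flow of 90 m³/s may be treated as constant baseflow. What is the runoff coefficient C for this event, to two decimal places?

ΣQ_DR = 5290 m³/s; V = ΣQ_DR·Δt = 3.809 × 10^7 m³.
Runoff depth d = V / A = 18.14 mm.
C = d / P = 18.14 / 41 = 0.44.

C ≈ 0.44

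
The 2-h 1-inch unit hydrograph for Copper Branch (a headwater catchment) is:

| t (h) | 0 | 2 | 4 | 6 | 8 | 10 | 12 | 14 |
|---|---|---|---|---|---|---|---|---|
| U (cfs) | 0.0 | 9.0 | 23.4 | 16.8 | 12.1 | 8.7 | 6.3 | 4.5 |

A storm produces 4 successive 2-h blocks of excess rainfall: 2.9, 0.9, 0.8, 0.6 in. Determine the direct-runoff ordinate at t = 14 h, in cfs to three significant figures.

Q ≈ 32.9 cfs

By discrete convolution, Q_j = Σ (P_i / 1 in) · U_{j−i}.
At t = 14 h (j=7): Q = (2.9/1)·4.5 + (0.9/1)·6.3 + (0.8/1)·8.7 + (0.6/1)·12.1 = 32.9 cfs.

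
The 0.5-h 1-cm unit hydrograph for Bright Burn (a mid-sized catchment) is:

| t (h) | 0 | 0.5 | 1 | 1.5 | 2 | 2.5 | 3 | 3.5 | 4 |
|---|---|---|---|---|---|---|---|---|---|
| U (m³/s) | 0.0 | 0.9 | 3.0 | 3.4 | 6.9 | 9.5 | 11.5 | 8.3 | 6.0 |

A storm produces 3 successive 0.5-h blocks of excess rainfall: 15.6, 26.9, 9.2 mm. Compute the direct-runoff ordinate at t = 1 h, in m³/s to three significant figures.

By discrete convolution, Q_j = Σ (P_i / 10 mm) · U_{j−i}.
At t = 1 h (j=2): Q = (15.6/10)·3.0 + (26.9/10)·0.9 + (9.2/10)·0.0 = 7.10 m³/s.

Q ≈ 7.10 m³/s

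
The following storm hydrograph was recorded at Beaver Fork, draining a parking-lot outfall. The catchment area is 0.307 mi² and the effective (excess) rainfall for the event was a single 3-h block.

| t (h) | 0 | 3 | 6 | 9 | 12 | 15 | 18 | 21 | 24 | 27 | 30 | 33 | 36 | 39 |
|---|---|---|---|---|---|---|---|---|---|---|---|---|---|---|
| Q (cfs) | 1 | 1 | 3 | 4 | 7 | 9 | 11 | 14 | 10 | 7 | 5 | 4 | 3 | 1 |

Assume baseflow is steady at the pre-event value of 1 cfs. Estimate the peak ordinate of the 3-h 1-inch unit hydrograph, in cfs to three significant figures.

U_p ≈ 13.0 cfs

Direct runoff: 0.0, 0.0, 2.0, 3.0, 6.0, 8.0, 10.0, 13.0, 9.0, 6.0, 4.0, 3.0, 2.0, 0.0 cfs; ΣQ_DR = 66.00 cfs, peak = 13.0 cfs.
Runoff depth d = ΣQ_DR·Δt / A = 66.00 × 10800 / (0.307 mi²) = 0.9994 in.
The 1-inch UH is the DRH scaled by (1 in)/d, so U_p = 13.0 × 1/0.9994 = 13.0 cfs.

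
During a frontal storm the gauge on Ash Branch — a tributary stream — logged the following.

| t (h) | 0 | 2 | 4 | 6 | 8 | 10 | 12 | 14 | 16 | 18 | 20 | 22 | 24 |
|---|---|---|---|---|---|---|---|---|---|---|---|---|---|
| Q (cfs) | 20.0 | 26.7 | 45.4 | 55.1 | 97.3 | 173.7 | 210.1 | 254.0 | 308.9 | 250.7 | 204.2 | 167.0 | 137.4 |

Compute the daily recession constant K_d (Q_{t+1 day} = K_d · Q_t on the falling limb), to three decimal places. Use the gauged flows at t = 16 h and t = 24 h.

K_d ≈ 0.088

Between t = 16 h and t = 24 h the flow falls from 308.9 to 137.4 cfs over 4×2 h = 8 h.
Per-interval ratio K = (137.4/308.9)^(1/4) = 0.8167; K_d = K^(24/2) = 0.088.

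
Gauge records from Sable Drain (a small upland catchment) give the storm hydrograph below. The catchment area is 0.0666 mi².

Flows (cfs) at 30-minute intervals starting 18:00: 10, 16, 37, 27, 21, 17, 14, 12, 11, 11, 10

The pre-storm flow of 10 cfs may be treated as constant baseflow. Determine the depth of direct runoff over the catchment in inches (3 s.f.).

Direct runoff: 0.0, 6.0, 27.0, 17.0, 11.0, 7.0, 4.0, 2.0, 1.0, 1.0, 0.0 cfs; ΣQ_DR = 76.00 cfs.
V = ΣQ_DR · Δt = 76.00 × 1800 s = 1.368 × 10^5 ft³.
Over A = 0.0666 mi², depth = V / A = 0.884 in.

d ≈ 0.884 in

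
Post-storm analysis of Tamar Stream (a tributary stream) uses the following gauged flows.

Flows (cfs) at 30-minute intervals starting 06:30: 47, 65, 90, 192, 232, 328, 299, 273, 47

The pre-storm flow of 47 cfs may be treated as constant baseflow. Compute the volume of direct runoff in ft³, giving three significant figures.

Direct-runoff ordinates (Q − Q_b): 0.0, 18.0, 43.0, 145.0, 185.0, 281.0, 252.0, 226.0, 0.0 cfs.
ΣQ_DR = 1150 cfs.
With Δt = 0.5 h = 1800 s, V = ΣQ_DR · Δt = 1150 × 1800 = 2.07 × 10^6 ft³.

V ≈ 2.07 × 10^6 ft³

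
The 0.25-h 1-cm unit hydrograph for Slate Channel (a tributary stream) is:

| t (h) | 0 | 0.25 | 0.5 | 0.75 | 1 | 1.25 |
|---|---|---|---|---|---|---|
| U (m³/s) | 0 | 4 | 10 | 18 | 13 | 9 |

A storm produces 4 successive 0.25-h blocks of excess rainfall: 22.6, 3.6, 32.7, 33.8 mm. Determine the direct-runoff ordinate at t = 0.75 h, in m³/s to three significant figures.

Q ≈ 57.4 m³/s

By discrete convolution, Q_j = Σ (P_i / 10 mm) · U_{j−i}.
At t = 0.75 h (j=3): Q = (22.6/10)·18 + (3.6/10)·10 + (32.7/10)·4 + (33.8/10)·0 = 57.4 m³/s.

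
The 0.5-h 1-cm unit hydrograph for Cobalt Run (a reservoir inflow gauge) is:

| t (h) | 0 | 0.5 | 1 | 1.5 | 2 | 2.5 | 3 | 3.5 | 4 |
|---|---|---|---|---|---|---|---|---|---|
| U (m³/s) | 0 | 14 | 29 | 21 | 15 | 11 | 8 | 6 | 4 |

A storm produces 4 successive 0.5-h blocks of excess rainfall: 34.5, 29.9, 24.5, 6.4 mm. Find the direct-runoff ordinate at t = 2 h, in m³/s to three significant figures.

Q ≈ 195 m³/s

By discrete convolution, Q_j = Σ (P_i / 10 mm) · U_{j−i}.
At t = 2 h (j=4): Q = (34.5/10)·15 + (29.9/10)·21 + (24.5/10)·29 + (6.4/10)·14 = 195 m³/s.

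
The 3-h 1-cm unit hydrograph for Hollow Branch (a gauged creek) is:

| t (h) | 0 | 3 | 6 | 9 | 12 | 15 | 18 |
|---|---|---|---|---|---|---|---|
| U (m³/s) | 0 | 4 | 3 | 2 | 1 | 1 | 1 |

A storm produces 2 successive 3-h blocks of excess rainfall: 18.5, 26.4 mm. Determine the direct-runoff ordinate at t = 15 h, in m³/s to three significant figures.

Q ≈ 4.49 m³/s

By discrete convolution, Q_j = Σ (P_i / 10 mm) · U_{j−i}.
At t = 15 h (j=5): Q = (18.5/10)·1 + (26.4/10)·1 = 4.49 m³/s.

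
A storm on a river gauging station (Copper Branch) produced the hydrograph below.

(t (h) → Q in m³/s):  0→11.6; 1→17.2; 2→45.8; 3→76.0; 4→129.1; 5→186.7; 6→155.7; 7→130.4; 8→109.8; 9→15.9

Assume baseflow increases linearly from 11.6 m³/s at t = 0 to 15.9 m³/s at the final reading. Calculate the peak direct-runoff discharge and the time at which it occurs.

Subtracting baseflow gives direct-runoff ordinates: 0.00, 5.12, 33.24, 62.97, 115.59, 172.71, 141.23, 115.46, 94.38, 0.00 m³/s.
The maximum is 172.71 m³/s, occurring at the reading for t = 5 h.

Q_p = 172.71 m³/s at t = 5 h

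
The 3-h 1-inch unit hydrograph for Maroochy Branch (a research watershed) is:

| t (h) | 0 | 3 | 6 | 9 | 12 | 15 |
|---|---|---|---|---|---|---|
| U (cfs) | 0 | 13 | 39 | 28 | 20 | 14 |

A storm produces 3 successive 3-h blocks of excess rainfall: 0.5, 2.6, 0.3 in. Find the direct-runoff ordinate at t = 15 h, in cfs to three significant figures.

By discrete convolution, Q_j = Σ (P_i / 1 in) · U_{j−i}.
At t = 15 h (j=5): Q = (0.5/1)·14 + (2.6/1)·20 + (0.3/1)·28 = 67.4 cfs.

Q ≈ 67.4 cfs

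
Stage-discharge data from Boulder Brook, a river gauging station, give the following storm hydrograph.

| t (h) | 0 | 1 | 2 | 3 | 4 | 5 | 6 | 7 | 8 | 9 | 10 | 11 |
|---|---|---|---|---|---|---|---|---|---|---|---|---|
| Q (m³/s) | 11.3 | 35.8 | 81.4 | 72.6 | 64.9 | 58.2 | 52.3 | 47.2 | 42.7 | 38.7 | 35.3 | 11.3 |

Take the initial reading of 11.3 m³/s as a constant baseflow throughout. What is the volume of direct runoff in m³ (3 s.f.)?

Direct-runoff ordinates (Q − Q_b): 0.0, 24.5, 70.1, 61.3, 53.6, 46.9, 41.0, 35.9, 31.4, 27.4, 24.0, 0.0 m³/s.
ΣQ_DR = 416.1 m³/s.
With Δt = 1 h = 3600 s, V = ΣQ_DR · Δt = 416.1 × 3600 = 1.50 × 10^6 m³.

V ≈ 1.50 × 10^6 m³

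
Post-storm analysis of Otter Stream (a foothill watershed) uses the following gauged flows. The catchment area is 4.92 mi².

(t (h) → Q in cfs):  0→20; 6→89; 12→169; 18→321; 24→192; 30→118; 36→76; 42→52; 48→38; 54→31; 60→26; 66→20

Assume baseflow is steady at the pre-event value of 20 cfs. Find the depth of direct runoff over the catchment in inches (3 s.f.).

d ≈ 1.72 in

Direct runoff: 0.0, 69.0, 149.0, 301.0, 172.0, 98.0, 56.0, 32.0, 18.0, 11.0, 6.0, 0.0 cfs; ΣQ_DR = 912.0 cfs.
V = ΣQ_DR · Δt = 912.0 × 21600 s = 1.970 × 10^7 ft³.
Over A = 4.92 mi², depth = V / A = 1.72 in.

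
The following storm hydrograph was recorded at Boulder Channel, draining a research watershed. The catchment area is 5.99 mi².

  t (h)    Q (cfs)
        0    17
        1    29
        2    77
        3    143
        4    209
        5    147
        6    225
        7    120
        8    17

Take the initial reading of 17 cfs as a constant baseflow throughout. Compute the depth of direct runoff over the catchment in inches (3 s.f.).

d ≈ 0.215 in

Direct runoff: 0.0, 12.0, 60.0, 126.0, 192.0, 130.0, 208.0, 103.0, 0.0 cfs; ΣQ_DR = 831.0 cfs.
V = ΣQ_DR · Δt = 831.0 × 3600 s = 2.992 × 10^6 ft³.
Over A = 5.99 mi², depth = V / A = 0.215 in.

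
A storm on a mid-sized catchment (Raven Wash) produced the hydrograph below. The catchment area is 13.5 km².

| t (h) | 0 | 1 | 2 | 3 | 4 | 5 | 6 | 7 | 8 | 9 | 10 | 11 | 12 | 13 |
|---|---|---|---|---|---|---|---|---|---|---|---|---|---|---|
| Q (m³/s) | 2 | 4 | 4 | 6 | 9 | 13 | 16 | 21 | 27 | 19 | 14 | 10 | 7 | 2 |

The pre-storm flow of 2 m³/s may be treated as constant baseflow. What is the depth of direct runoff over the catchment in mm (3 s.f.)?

d ≈ 33.6 mm

Direct runoff: 0.0, 2.0, 2.0, 4.0, 7.0, 11.0, 14.0, 19.0, 25.0, 17.0, 12.0, 8.0, 5.0, 0.0 m³/s; ΣQ_DR = 126.0 m³/s.
V = ΣQ_DR · Δt = 126.0 × 3600 s = 4.536 × 10^5 m³.
Over A = 13.5 km², depth = V / A = 33.6 mm.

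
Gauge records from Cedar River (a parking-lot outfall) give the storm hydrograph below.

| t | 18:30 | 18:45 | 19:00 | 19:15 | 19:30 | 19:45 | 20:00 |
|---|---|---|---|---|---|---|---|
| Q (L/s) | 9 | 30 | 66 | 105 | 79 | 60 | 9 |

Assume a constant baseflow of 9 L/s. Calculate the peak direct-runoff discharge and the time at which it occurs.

Q_p = 96.0 L/s at t = 19:15

Subtracting baseflow gives direct-runoff ordinates: 0.0, 21.0, 57.0, 96.0, 70.0, 51.0, 0.0 L/s.
The maximum is 96.0 L/s, occurring at the reading for t = 19:15.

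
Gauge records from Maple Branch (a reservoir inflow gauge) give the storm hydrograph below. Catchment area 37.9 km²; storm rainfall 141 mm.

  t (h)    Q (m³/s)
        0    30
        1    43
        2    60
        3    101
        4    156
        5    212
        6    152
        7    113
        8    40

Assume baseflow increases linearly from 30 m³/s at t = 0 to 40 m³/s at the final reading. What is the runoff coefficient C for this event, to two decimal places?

C ≈ 0.40

ΣQ_DR = 592.0 m³/s; V = ΣQ_DR·Δt = 2.131 × 10^6 m³.
Runoff depth d = V / A = 56.23 mm.
C = d / P = 56.23 / 141 = 0.40.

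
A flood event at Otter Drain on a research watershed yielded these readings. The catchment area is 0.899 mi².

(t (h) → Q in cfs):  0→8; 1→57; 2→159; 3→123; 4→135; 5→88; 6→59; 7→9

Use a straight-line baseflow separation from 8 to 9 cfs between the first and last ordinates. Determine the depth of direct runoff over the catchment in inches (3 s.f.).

Direct runoff: 0.00, 48.86, 150.71, 114.57, 126.43, 79.29, 50.14, 0.00 cfs; ΣQ_DR = 570.0 cfs.
V = ΣQ_DR · Δt = 570.0 × 3600 s = 2.052 × 10^6 ft³.
Over A = 0.899 mi², depth = V / A = 0.982 in.

d ≈ 0.982 in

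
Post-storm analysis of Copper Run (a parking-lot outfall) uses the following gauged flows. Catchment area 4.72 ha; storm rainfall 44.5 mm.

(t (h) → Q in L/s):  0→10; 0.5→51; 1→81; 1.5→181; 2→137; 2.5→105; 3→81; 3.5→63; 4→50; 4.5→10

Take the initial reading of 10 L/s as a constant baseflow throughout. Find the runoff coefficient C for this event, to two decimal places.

ΣQ_DR = 669.0 L/s; V = ΣQ_DR·Δt = 1.204 × 10^6 L.
Runoff depth d = V / A = 25.51 mm.
C = d / P = 25.51 / 44.5 = 0.57.

C ≈ 0.57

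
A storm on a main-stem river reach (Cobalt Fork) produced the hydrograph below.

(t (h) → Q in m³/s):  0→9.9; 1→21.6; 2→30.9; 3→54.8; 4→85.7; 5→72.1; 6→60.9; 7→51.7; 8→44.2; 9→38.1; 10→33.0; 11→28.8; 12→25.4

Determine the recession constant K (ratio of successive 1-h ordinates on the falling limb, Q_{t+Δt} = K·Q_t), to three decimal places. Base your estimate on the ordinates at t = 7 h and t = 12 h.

K ≈ 0.867

Using the recession-limb readings at t = 7 h and t = 12 h: Q falls from 51.7 to 25.4 m³/s over 5 intervals.
K = (Q₂/Q₁)^(1/5) = (25.4/51.7)^(1/5) = 0.867.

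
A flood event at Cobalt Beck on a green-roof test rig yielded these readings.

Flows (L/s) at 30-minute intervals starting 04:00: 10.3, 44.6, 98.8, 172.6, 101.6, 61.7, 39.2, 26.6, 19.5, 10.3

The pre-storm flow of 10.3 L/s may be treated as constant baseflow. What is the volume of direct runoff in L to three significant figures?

V ≈ 8.68 × 10^5 L

Direct-runoff ordinates (Q − Q_b): 0.0, 34.3, 88.5, 162.3, 91.3, 51.4, 28.9, 16.3, 9.2, 0.0 L/s.
ΣQ_DR = 482.2 L/s.
With Δt = 0.5 h = 1800 s, V = ΣQ_DR · Δt = 482.2 × 1800 = 8.68 × 10^5 L.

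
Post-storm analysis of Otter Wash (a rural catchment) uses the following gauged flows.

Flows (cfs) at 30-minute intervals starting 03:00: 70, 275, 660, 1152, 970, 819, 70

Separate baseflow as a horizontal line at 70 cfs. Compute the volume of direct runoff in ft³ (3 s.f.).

Direct-runoff ordinates (Q − Q_b): 0.0, 205.0, 590.0, 1082.0, 900.0, 749.0, 0.0 cfs.
ΣQ_DR = 3526 cfs.
With Δt = 0.5 h = 1800 s, V = ΣQ_DR · Δt = 3526 × 1800 = 6.35 × 10^6 ft³.

V ≈ 6.35 × 10^6 ft³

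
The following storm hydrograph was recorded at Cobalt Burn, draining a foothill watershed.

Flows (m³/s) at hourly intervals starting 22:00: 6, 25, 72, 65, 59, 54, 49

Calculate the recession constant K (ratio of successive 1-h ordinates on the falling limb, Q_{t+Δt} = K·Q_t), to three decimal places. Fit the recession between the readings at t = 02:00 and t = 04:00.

Using the recession-limb readings at t = 02:00 and t = 04:00: Q falls from 59 to 49 m³/s over 2 intervals.
K = (Q₂/Q₁)^(1/2) = (49/59)^(1/2) = 0.911.

K ≈ 0.911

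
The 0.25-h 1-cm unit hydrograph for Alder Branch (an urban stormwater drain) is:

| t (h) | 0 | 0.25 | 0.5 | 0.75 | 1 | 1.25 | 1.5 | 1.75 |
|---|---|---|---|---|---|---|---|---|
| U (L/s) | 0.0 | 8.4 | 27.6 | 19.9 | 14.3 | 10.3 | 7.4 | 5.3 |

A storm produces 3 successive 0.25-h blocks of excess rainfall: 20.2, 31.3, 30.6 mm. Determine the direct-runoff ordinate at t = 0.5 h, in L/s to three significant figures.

By discrete convolution, Q_j = Σ (P_i / 10 mm) · U_{j−i}.
At t = 0.5 h (j=2): Q = (20.2/10)·27.6 + (31.3/10)·8.4 + (30.6/10)·0.0 = 82.0 L/s.

Q ≈ 82.0 L/s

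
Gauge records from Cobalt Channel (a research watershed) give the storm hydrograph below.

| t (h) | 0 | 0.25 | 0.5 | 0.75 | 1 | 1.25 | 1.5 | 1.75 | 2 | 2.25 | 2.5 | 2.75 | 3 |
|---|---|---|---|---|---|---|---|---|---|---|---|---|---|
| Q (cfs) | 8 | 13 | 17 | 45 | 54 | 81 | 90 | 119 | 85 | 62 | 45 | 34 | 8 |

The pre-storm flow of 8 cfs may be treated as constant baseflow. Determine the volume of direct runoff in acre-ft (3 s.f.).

V ≈ 11.5 acre-ft

Direct-runoff ordinates (Q − Q_b): 0.0, 5.0, 9.0, 37.0, 46.0, 73.0, 82.0, 111.0, 77.0, 54.0, 37.0, 26.0, 0.0 cfs.
ΣQ_DR = 557.0 cfs.
With Δt = 0.25 h = 900 s, V = ΣQ_DR · Δt = 557.0 × 900 = 5.01 × 10^5 ft³ = 11.5 acre-ft.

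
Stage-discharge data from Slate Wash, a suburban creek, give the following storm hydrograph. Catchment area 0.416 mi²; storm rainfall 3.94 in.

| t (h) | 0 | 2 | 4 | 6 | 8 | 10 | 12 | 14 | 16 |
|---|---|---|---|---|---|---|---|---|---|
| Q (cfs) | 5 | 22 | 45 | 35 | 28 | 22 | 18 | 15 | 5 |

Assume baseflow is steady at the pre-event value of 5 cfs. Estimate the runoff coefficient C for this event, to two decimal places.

ΣQ_DR = 150.0 cfs; V = ΣQ_DR·Δt = 1.080 × 10^6 ft³.
Runoff depth d = V / A = 1.117 in.
C = d / P = 1.117 / 3.94 = 0.28.

C ≈ 0.28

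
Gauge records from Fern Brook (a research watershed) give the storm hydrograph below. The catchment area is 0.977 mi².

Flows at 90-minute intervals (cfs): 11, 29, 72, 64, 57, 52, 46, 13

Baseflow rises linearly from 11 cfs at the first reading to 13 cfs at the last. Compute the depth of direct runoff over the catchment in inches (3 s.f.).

Direct runoff: 0.00, 17.71, 60.43, 52.14, 44.86, 39.57, 33.29, 0.00 cfs; ΣQ_DR = 248.0 cfs.
V = ΣQ_DR · Δt = 248.0 × 5400 s = 1.339 × 10^6 ft³.
Over A = 0.977 mi², depth = V / A = 0.590 in.

d ≈ 0.590 in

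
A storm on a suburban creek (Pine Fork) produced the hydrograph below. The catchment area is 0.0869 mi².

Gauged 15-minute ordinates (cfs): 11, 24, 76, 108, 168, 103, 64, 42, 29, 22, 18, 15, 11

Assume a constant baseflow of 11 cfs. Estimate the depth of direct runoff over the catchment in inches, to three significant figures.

Direct runoff: 0.0, 13.0, 65.0, 97.0, 157.0, 92.0, 53.0, 31.0, 18.0, 11.0, 7.0, 4.0, 0.0 cfs; ΣQ_DR = 548.0 cfs.
V = ΣQ_DR · Δt = 548.0 × 900 s = 4.932 × 10^5 ft³.
Over A = 0.0869 mi², depth = V / A = 2.44 in.

d ≈ 2.44 in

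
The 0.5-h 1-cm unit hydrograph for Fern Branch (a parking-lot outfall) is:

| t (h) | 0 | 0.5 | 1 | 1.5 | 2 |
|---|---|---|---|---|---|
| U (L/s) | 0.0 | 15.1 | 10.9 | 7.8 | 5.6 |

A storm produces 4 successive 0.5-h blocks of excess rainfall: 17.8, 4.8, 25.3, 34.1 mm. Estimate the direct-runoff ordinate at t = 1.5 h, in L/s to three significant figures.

By discrete convolution, Q_j = Σ (P_i / 10 mm) · U_{j−i}.
At t = 1.5 h (j=3): Q = (17.8/10)·7.8 + (4.8/10)·10.9 + (25.3/10)·15.1 + (34.1/10)·0.0 = 57.3 L/s.

Q ≈ 57.3 L/s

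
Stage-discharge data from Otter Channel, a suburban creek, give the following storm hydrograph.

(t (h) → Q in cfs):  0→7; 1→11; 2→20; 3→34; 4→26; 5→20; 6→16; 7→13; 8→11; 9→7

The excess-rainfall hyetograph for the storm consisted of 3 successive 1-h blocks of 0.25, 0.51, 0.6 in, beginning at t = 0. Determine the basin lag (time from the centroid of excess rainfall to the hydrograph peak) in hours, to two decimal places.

Centroid of excess rainfall: t_c = Σ P_i·t̄_i / ΣP_i = 1.7574 h (block centres at 0.5, 1.5, 2.5 h).
Hydrograph peak occurs at t = 3 h, so basin lag t_L = 3 − 1.7574 = 1.24 h.

t_L ≈ 1.24 h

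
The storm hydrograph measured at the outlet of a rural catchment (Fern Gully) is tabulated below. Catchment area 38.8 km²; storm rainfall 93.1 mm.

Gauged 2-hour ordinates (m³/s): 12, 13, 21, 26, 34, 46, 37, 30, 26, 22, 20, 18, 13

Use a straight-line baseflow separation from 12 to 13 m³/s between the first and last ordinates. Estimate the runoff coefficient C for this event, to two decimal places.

C ≈ 0.31

ΣQ_DR = 155.5 m³/s; V = ΣQ_DR·Δt = 1.120 × 10^6 m³.
Runoff depth d = V / A = 28.86 mm.
C = d / P = 28.86 / 93.1 = 0.31.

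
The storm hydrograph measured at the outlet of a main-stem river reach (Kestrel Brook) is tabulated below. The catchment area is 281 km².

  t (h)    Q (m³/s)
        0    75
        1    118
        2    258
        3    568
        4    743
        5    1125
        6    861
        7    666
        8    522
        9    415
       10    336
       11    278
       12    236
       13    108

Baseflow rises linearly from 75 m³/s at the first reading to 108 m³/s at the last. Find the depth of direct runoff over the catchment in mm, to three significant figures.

Direct runoff: 0.00, 40.46, 177.92, 485.38, 657.85, 1037.31, 770.77, 573.23, 426.69, 317.15, 235.62, 175.08, 130.54, 0.00 m³/s; ΣQ_DR = 5028 m³/s.
V = ΣQ_DR · Δt = 5028 × 3600 s = 1.810 × 10^7 m³.
Over A = 281 km², depth = V / A = 64.4 mm.

d ≈ 64.4 mm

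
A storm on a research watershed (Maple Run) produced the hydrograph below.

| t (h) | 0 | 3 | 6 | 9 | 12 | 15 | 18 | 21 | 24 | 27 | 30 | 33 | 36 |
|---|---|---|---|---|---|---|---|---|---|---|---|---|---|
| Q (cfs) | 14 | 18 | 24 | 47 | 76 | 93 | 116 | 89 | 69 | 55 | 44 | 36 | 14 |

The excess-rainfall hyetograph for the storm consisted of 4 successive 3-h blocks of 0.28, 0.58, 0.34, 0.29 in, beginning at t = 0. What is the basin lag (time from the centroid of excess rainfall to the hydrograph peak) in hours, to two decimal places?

t_L ≈ 12.21 h

Centroid of excess rainfall: t_c = Σ P_i·t̄_i / ΣP_i = 5.7886 h (block centres at 1.5, 4.5, 7.5, 10.5 h).
Hydrograph peak occurs at t = 18 h, so basin lag t_L = 18 − 5.7886 = 12.21 h.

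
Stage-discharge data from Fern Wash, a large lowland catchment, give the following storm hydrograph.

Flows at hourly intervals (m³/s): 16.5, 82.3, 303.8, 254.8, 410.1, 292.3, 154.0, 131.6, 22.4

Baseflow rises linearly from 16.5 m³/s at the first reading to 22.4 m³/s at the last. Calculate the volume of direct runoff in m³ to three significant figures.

Direct-runoff ordinates (Q − Q_b): 0.00, 65.06, 285.82, 236.09, 390.65, 272.11, 133.07, 109.94, 0.00 m³/s.
ΣQ_DR = 1493 m³/s.
With Δt = 1 h = 3600 s, V = ΣQ_DR · Δt = 1493 × 3600 = 5.37 × 10^6 m³.

V ≈ 5.37 × 10^6 m³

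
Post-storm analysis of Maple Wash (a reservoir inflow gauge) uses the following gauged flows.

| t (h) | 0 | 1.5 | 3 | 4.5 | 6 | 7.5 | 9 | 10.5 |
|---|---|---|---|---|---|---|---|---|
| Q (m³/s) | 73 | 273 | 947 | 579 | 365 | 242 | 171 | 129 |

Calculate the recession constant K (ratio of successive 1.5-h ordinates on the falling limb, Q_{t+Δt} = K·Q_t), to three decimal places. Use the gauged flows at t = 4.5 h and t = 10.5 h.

K ≈ 0.687

Using the recession-limb readings at t = 4.5 h and t = 10.5 h: Q falls from 579 to 129 m³/s over 4 intervals.
K = (Q₂/Q₁)^(1/4) = (129/579)^(1/4) = 0.687.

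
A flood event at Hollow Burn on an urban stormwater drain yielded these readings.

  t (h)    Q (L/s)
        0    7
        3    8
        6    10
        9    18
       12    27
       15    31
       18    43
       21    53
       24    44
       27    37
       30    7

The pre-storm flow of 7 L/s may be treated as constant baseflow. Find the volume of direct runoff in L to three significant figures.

Direct-runoff ordinates (Q − Q_b): 0.0, 1.0, 3.0, 11.0, 20.0, 24.0, 36.0, 46.0, 37.0, 30.0, 0.0 L/s.
ΣQ_DR = 208.0 L/s.
With Δt = 3 h = 10800 s, V = ΣQ_DR · Δt = 208.0 × 10800 = 2.25 × 10^6 L.

V ≈ 2.25 × 10^6 L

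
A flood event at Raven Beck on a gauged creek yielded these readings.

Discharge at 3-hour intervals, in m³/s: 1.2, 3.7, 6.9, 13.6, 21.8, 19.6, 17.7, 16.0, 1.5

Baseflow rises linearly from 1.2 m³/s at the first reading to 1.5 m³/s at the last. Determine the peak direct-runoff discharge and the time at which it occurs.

Subtracting baseflow gives direct-runoff ordinates: 0.00, 2.46, 5.62, 12.29, 20.45, 18.21, 16.27, 14.54, 0.00 m³/s.
The maximum is 20.45 m³/s, occurring at the reading for t = 12 h.

Q_p = 20.45 m³/s at t = 12 h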